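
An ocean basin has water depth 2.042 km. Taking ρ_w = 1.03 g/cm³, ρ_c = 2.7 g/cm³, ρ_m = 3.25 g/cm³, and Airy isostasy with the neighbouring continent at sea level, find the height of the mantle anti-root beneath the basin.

6.2 km

Isostatic balance requires: replacing crust with seawater at the top is compensated by replacing crust with mantle at the base: d (ρ_c − ρ_w) = a (ρ_m − ρ_c).
a = d (ρ_c − ρ_w)/(ρ_m − ρ_c) = 2.042 km × 1.67/0.55 = 6.2 km.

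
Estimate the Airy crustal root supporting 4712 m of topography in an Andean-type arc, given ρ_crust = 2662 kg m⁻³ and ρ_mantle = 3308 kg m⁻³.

In Airy isostatic equilibrium: the weight of the topography is balanced by the buoyancy of the root, ρ_c h = (ρ_m − ρ_c) r.
r = h · ρ_c / (ρ_m − ρ_c) = 4712 m × 2662 / (3308 − 2662) = 19400 m.

19400 m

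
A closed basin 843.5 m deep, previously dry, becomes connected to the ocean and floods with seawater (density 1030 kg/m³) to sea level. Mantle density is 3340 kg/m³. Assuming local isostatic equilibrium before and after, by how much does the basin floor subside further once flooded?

376 m

After flooding the water column is d + s deep. Its weight must equal the weight of mantle displaced by the extra subsidence s: (d + s) ρ_w = s ρ_m.
s = d ρ_w / (ρ_m − ρ_w) = 843.5 m × 1030/(3340 − 1030) = 376 m.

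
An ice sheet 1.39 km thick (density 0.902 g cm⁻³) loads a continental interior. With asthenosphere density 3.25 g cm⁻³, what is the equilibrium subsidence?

0.386 km

For local isostatic compensation: the ice load ρ_ice t is balanced by mantle displaced below, ρ_m s.
s = t ρ_ice / ρ_m = 1.39 km × 0.902/3.25 = 0.386 km.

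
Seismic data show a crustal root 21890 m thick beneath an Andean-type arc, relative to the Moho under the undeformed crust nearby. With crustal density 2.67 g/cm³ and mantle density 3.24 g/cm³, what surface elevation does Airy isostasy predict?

Equating mass per unit area of the two columns: ρ_c h = (ρ_m − ρ_c) r.
h = r (ρ_m − ρ_c) / ρ_c = 21890 m × (3.24 − 2.67) / 2.67 = 4670 m.

4670 m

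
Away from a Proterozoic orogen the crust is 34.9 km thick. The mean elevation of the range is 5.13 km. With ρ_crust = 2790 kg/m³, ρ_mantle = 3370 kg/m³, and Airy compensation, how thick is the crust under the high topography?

64.7 km

Root depth r = h ρ_c / (ρ_m − ρ_c) = 5.13 km × 2790 / 580 = 24.68 km.
Total thickness = T + h + r = 34.9 km + 5.13 km + 24.68 km = 64.7 km.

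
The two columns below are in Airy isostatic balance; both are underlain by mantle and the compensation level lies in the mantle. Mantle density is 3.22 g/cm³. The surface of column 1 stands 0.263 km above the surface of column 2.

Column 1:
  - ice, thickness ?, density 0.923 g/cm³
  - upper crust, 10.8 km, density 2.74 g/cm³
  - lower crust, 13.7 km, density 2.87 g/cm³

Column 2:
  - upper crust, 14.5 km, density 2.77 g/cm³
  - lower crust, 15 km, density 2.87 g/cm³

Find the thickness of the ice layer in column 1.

1.15 km

Take the compensation level at the base of the deeper column (depth z_c below the surface of column 1) and equate Σ ρ_i t_i down to z_c; mantle fills any gap and the z_c terms cancel.
Column 1: x×0.923 + 10.8×2.74 + 13.7×2.87 + (z_c − 24.5 − x)×3.22
Column 2: 0.263×0 + 14.5×2.77 + 15×2.87 + (z_c − 0.263 − 29.5)×3.22
The z_c×3.22 term appears on both sides and cancels. Collect the known terms of each column as K = Σ(ρt)_known − 3.22 × (depth of known layers): K_1 = 68.911 − 3.22×24.5 = −9.979; K_2 = 83.215 − 3.22×(0.263 + 29.5) = −12.62186.
Balance: K_1 − x×(3.22 − 0.923) = K_2, so x = (K_1 − K_2)/(3.22 − 0.923) = 2.64286/2.297 = 1.15 km.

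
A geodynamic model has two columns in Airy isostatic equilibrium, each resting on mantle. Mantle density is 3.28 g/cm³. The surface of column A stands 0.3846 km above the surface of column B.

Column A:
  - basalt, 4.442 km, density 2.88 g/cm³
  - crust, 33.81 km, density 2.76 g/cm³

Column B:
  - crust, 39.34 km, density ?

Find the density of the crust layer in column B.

Take the compensation level at the base of the deeper column (depth z_c below the surface of column A) and equate Σ ρ_i t_i down to z_c; mantle fills any gap and the z_c terms cancel.
Column A: 4.442×2.88 + 33.81×2.76 + (z_c − 38.252)×3.28
Column B: 0.3846×0 + 39.34×ρ + (z_c − 0.3846 − 39.34)×3.28
The z_c×3.28 term appears on both sides and cancels. Collect the known terms of each column as K = Σ(ρt)_known − 3.28 × (depth of known layers): K_A = 106.10856 − 3.28×38.252 = −19.358; K_B = 0 − 3.28×(0.3846 + 39.34) = −130.296688.
Balance: K_A = K_B + 39.34×ρ, so ρ = (K_A − K_B)/39.34 = 110.939/39.34 = 2.82 g/cm³.

2.82 g/cm³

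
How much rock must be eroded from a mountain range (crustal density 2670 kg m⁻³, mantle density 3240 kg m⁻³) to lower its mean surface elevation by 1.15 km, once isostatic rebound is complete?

Net drop Δ = e − u = e − e ρ_c/ρ_m = e (ρ_m − ρ_c)/ρ_m.
e = Δ ρ_m/(ρ_m − ρ_c) = 1.15 km × 3240/570 = 6.54 km.

6.54 km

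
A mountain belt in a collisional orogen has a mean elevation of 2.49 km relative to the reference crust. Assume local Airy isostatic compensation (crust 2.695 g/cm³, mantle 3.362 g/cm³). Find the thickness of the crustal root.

10.1 km

By Archimedes' principle applied to the lithosphere: the weight of the topography is balanced by the buoyancy of the root, ρ_c h = (ρ_m − ρ_c) r.
r = h · ρ_c / (ρ_m − ρ_c) = 2.49 km × 2.695 / (3.362 − 2.695) = 10.1 km.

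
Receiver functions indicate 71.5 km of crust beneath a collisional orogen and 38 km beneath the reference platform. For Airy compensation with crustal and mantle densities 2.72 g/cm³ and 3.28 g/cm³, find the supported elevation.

5.72 km

Excess crust Δ = 71.5 km − 38 km = 33.5 km, split between elevation h and root r with h + r = Δ.
Airy balance ρ_c h = (ρ_m − ρ_c) r gives r = h ρ_c/(ρ_m − ρ_c), so h (1 + ρ_c/(ρ_m − ρ_c)) = Δ, i.e. h = Δ (ρ_m − ρ_c)/ρ_m.
h = 33.5 km × 0.56/3.28 = 5.72 km.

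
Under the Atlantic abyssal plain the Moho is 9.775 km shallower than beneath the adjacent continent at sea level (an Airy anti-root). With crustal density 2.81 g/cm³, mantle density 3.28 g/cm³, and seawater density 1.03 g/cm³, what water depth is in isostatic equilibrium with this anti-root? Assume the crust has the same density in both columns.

2.58 km

Replacing a thickness d of crust by seawater at the top must be balanced by replacing crust with mantle at the base: d (ρ_c − ρ_w) = a (ρ_m − ρ_c).
d = a (ρ_m − ρ_c)/(ρ_c − ρ_w) = 9.775 km × 0.47/1.78 = 2.58 km.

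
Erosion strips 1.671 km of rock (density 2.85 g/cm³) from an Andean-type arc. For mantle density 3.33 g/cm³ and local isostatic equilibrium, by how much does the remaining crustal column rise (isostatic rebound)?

1.43 km

Unloading: uplift u = e ρ_c/ρ_m = 1.671 km × 2.85/3.33 = 1.43 km.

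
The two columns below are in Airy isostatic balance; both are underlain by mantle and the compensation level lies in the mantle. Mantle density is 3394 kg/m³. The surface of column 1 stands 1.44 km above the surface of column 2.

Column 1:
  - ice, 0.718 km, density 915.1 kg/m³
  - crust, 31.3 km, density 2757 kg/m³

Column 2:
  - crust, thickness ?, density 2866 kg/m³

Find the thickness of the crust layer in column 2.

Take the compensation level at the base of the deeper column (depth z_c below the surface of column 1) and equate Σ ρ_i t_i down to z_c; mantle fills any gap and the z_c terms cancel.
Column 1: 0.718×915.1 + 31.3×2757 + (z_c − 32.018)×3394
Column 2: 1.44×0 + x×2866 + (z_c − 1.44 − 0 − x)×3394
The z_c×3394 term appears on both sides and cancels. Collect the known terms of each column as K = Σ(ρt)_known − 3394 × (depth of known layers): K_1 = 86951.1418 − 3394×32.018 = −21717.9502; K_2 = 0 − 3394×(1.44 + 0) = −4887.36.
Balance: K_1 = K_2 − x×(3394 − 2866), so x = (K_2 − K_1)/(3394 − 2866) = 16830.6/528 = 31.9 km.

31.9 km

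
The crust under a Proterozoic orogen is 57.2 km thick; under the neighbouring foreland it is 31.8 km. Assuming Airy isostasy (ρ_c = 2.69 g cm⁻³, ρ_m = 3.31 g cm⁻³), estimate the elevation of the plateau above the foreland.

Excess crust Δ = 57.2 km − 31.8 km = 25.4 km, split between elevation h and root r with h + r = Δ.
Airy balance ρ_c h = (ρ_m − ρ_c) r gives r = h ρ_c/(ρ_m − ρ_c), so h (1 + ρ_c/(ρ_m − ρ_c)) = Δ, i.e. h = Δ (ρ_m − ρ_c)/ρ_m.
h = 25.4 km × 0.62/3.31 = 4.76 km.

4.76 km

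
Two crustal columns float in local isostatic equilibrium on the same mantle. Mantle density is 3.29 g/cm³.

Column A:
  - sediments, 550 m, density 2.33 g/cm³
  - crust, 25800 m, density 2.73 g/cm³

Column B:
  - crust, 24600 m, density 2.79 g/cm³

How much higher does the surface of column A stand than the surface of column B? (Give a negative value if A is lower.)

For any compensation level in the mantle, the mantle terms cancel and isostasy reduces to e = (Σt_A − Σt_B) − (Σ(ρt)_A − Σ(ρt)_B) / ρ_m.
Σt_A = 26350 m; Σt_B = 24600 m; Σ(ρt)_A = 71715.5; Σ(ρt)_B = 68634 (in m·g/cm³).
e = (26350 − 24600) − (71715.5 − 68634) / 3.29 = 813 m.

813 m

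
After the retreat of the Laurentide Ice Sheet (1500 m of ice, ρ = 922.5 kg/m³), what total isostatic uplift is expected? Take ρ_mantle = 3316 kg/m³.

417 m

Removing the load lets mantle flow back in; uplift u satisfies ρ_ice t = ρ_m u.
u = t ρ_ice/ρ_m = 1500 m × 922.5/3316 = 417 m.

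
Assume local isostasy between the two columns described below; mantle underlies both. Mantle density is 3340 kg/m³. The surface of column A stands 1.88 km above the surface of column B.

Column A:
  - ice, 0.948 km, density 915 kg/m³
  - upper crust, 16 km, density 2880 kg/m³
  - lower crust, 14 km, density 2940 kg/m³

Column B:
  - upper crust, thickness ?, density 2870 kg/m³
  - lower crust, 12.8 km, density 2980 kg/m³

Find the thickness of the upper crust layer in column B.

9.3 km

Take the compensation level at the base of the deeper column (depth z_c below the surface of column A) and equate Σ ρ_i t_i down to z_c; mantle fills any gap and the z_c terms cancel.
Column A: 0.948×915 + 16×2880 + 14×2940 + (z_c − 30.948)×3340
Column B: 1.88×0 + x×2870 + 12.8×2980 + (z_c − 1.88 − 12.8 − x)×3340
The z_c×3340 term appears on both sides and cancels. Collect the known terms of each column as K = Σ(ρt)_known − 3340 × (depth of known layers): K_A = 88107.42 − 3340×30.948 = −15258.9; K_B = 38144 − 3340×(1.88 + 12.8) = −10887.2.
Balance: K_A = K_B − x×(3340 − 2870), so x = (K_B − K_A)/(3340 − 2870) = 4371.7/470 = 9.3 km.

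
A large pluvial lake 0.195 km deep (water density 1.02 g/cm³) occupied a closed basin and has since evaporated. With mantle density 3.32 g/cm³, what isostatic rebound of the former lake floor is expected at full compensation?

u = d ρ_w/ρ_m = 0.195 km × 1.02/3.32 = 0.0599 km.

0.0599 km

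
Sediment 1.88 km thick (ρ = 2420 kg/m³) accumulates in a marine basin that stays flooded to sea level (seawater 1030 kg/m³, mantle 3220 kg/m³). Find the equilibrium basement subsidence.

1.19 km

Submarine loading: the sediment displaces seawater, and the subsidence is in turn flooded, so s (ρ_m − ρ_w) = t (ρ_sed − ρ_w).
s = 1.88 km × (2420 − 1030) / (3220 − 1030) = 1.19 km.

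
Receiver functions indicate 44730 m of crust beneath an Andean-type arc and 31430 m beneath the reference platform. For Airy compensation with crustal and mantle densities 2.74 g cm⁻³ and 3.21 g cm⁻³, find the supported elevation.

1950 m

Excess crust Δ = 44730 m − 31430 m = 13300 m, split between elevation h and root r with h + r = Δ.
Airy balance ρ_c h = (ρ_m − ρ_c) r gives r = h ρ_c/(ρ_m − ρ_c), so h (1 + ρ_c/(ρ_m − ρ_c)) = Δ, i.e. h = Δ (ρ_m − ρ_c)/ρ_m.
h = 13300 m × 0.47/3.21 = 1950 m.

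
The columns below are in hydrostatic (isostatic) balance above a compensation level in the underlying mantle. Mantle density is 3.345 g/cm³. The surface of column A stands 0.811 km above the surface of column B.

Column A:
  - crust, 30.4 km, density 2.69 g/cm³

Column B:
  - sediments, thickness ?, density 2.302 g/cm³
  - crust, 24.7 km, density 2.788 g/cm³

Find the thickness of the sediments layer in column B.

3.3 km

Take the compensation level at the base of the deeper column (depth z_c below the surface of column A) and equate Σ ρ_i t_i down to z_c; mantle fills any gap and the z_c terms cancel.
Column A: 30.4×2.69 + (z_c − 30.4)×3.345
Column B: 0.811×0 + x×2.302 + 24.7×2.788 + (z_c − 0.811 − 24.7 − x)×3.345
The z_c×3.345 term appears on both sides and cancels. Collect the known terms of each column as K = Σ(ρt)_known − 3.345 × (depth of known layers): K_A = 81.776 − 3.345×30.4 = −19.912; K_B = 68.8636 − 3.345×(0.811 + 24.7) = −16.470695.
Balance: K_A = K_B − x×(3.345 − 2.302), so x = (K_B − K_A)/(3.345 − 2.302) = 3.4413/1.043 = 3.3 km.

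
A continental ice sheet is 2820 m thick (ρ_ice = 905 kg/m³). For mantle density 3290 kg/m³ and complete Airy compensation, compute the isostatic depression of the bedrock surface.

In Airy isostatic equilibrium: the ice load ρ_ice t is balanced by mantle displaced below, ρ_m s.
s = t ρ_ice / ρ_m = 2820 m × 905/3290 = 776 m.

776 m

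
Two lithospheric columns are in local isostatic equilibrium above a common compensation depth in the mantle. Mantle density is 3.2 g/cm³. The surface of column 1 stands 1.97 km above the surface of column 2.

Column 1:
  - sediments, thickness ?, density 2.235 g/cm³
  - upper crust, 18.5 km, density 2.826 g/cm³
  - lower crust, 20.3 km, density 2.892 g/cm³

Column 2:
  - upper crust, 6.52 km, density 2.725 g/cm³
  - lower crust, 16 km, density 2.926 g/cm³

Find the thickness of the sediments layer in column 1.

Take the compensation level at the base of the deeper column (depth z_c below the surface of column 1) and equate Σ ρ_i t_i down to z_c; mantle fills any gap and the z_c terms cancel.
Column 1: x×2.235 + 18.5×2.826 + 20.3×2.892 + (z_c − 38.8 − x)×3.2
Column 2: 1.97×0 + 6.52×2.725 + 16×2.926 + (z_c − 1.97 − 22.52)×3.2
The z_c×3.2 term appears on both sides and cancels. Collect the known terms of each column as K = Σ(ρt)_known − 3.2 × (depth of known layers): K_1 = 110.9886 − 3.2×38.8 = −13.1714; K_2 = 64.583 − 3.2×(1.97 + 22.52) = −13.785.
Balance: K_1 − x×(3.2 − 2.235) = K_2, so x = (K_1 − K_2)/(3.2 − 2.235) = 0.6136/0.965 = 0.636 km.

0.636 km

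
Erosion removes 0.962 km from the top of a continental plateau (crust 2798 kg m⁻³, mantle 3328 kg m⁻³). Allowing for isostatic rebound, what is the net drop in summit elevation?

Rebound u = e ρ_c/ρ_m = 0.962 km × 2798/3328 = 0.8088 km.
Net surface drop = e − u = 0.962 km − 0.8088 km = e (ρ_m − ρ_c)/ρ_m = 0.153 km.

0.153 km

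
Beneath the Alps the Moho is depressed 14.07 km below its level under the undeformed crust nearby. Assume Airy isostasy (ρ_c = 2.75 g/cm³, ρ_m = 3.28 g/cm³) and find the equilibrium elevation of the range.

Isostatic balance requires: ρ_c h = (ρ_m − ρ_c) r.
h = r (ρ_m − ρ_c) / ρ_c = 14.07 km × (3.28 − 2.75) / 2.75 = 2.71 km.

2.71 km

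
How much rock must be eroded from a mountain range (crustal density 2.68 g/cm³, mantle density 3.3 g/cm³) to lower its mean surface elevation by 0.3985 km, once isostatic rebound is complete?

2.12 km

Net drop Δ = e − u = e − e ρ_c/ρ_m = e (ρ_m − ρ_c)/ρ_m.
e = Δ ρ_m/(ρ_m − ρ_c) = 0.3985 km × 3.3/0.62 = 2.12 km.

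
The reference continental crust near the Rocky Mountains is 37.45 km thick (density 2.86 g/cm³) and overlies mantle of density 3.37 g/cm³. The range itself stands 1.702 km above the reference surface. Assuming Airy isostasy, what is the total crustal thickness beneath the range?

48.7 km

Root depth r = h ρ_c / (ρ_m − ρ_c) = 1.702 km × 2.86 / 0.51 = 9.545 km.
Total thickness = T + h + r = 37.45 km + 1.702 km + 9.545 km = 48.7 km.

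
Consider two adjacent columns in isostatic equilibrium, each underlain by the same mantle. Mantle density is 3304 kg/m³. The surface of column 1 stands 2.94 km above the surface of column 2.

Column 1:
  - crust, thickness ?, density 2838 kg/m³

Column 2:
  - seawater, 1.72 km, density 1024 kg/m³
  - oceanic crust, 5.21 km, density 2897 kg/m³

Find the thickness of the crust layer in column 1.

Take the compensation level at the base of the deeper column (depth z_c below the surface of column 1) and equate Σ ρ_i t_i down to z_c; mantle fills any gap and the z_c terms cancel.
Column 1: x×2838 + (z_c − 0 − x)×3304
Column 2: 2.94×0 + 1.72×1024 + 5.21×2897 + (z_c − 2.94 − 6.93)×3304
The z_c×3304 term appears on both sides and cancels. Collect the known terms of each column as K = Σ(ρt)_known − 3304 × (depth of known layers): K_1 = 0 − 3304×0 = 0; K_2 = 16854.65 − 3304×(2.94 + 6.93) = −15755.83.
Balance: K_1 − x×(3304 − 2838) = K_2, so x = (K_1 − K_2)/(3304 − 2838) = 15755.8/466 = 33.8 km.

33.8 km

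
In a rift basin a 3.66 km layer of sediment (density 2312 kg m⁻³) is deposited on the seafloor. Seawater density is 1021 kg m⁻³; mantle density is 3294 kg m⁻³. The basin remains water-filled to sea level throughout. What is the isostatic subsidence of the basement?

Submarine loading: the sediment displaces seawater, and the subsidence is in turn flooded, so s (ρ_m − ρ_w) = t (ρ_sed − ρ_w).
s = 3.66 km × (2312 − 1021) / (3294 − 1021) = 2.08 km.

2.08 km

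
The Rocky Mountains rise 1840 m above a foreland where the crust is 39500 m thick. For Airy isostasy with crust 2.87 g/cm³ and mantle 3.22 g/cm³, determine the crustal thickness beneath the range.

56400 m

Root depth r = h ρ_c / (ρ_m − ρ_c) = 1840 m × 2.87 / 0.35 = 15090 m.
Total thickness = T + h + r = 39500 m + 1840 m + 15090 m = 56400 m.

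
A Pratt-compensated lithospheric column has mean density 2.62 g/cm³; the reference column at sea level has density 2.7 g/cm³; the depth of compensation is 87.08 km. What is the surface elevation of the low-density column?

ρ_ref D = ρ (D + h) → h = D (ρ_ref − ρ)/ρ.
h = 87.08 km × (2.7 − 2.62)/2.62 = 2.66 km.

2.66 km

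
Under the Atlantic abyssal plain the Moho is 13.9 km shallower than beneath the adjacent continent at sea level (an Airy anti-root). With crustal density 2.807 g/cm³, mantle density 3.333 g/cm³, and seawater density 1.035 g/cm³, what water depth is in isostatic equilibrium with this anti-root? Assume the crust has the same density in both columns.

Replacing a thickness d of crust by seawater at the top must be balanced by replacing crust with mantle at the base: d (ρ_c − ρ_w) = a (ρ_m − ρ_c).
d = a (ρ_m − ρ_c)/(ρ_c − ρ_w) = 13.9 km × 0.526/1.772 = 4.13 km.

4.13 km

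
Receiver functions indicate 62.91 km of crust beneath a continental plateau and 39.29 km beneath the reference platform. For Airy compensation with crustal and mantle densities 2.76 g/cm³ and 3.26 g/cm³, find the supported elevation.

Excess crust Δ = 62.91 km − 39.29 km = 23.62 km, split between elevation h and root r with h + r = Δ.
Airy balance ρ_c h = (ρ_m − ρ_c) r gives r = h ρ_c/(ρ_m − ρ_c), so h (1 + ρ_c/(ρ_m − ρ_c)) = Δ, i.e. h = Δ (ρ_m − ρ_c)/ρ_m.
h = 23.62 km × 0.5/3.26 = 3.62 km.

3.62 km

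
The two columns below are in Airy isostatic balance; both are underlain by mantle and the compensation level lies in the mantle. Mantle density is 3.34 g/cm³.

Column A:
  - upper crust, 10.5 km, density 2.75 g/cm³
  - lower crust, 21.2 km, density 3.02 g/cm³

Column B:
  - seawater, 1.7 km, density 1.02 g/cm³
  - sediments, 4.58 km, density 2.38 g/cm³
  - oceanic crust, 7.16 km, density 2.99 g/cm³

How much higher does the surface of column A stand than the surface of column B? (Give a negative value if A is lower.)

For any compensation level in the mantle, the mantle terms cancel and isostasy reduces to e = (Σt_A − Σt_B) − (Σ(ρt)_A − Σ(ρt)_B) / ρ_m.
Σt_A = 31.7 km; Σt_B = 13.44 km; Σ(ρt)_A = 92.899; Σ(ρt)_B = 34.0428 (in km·g/cm³).
e = (31.7 − 13.44) − (92.899 − 34.0428) / 3.34 = 0.638 km.

0.638 km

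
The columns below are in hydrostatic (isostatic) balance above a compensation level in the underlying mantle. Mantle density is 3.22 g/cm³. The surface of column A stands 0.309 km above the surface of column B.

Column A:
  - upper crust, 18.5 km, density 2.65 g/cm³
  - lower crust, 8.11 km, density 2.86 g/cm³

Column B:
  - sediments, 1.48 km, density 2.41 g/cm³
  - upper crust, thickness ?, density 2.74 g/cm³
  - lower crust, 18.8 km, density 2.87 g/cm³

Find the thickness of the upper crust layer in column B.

9.77 km

Take the compensation level at the base of the deeper column (depth z_c below the surface of column A) and equate Σ ρ_i t_i down to z_c; mantle fills any gap and the z_c terms cancel.
Column A: 18.5×2.65 + 8.11×2.86 + (z_c − 26.61)×3.22
Column B: 0.309×0 + 1.48×2.41 + x×2.74 + 18.8×2.87 + (z_c − 0.309 − 20.28 − x)×3.22
The z_c×3.22 term appears on both sides and cancels. Collect the known terms of each column as K = Σ(ρt)_known − 3.22 × (depth of known layers): K_A = 72.2196 − 3.22×26.61 = −13.4646; K_B = 57.5228 − 3.22×(0.309 + 20.28) = −8.77378.
Balance: K_A = K_B − x×(3.22 − 2.74), so x = (K_B − K_A)/(3.22 − 2.74) = 4.69082/0.48 = 9.77 km.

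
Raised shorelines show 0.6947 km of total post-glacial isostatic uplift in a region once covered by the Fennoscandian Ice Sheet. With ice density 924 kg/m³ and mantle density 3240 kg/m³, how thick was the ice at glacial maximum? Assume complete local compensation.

2.44 km

u = t ρ_ice/ρ_m → t = u ρ_m/ρ_ice = 0.6947 km × 3240/924 = 2.44 km.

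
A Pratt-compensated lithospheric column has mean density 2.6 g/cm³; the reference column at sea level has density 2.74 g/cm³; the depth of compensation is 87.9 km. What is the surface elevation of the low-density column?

ρ_ref D = ρ (D + h) → h = D (ρ_ref − ρ)/ρ.
h = 87.9 km × (2.74 − 2.6)/2.6 = 4.73 km.

4.73 km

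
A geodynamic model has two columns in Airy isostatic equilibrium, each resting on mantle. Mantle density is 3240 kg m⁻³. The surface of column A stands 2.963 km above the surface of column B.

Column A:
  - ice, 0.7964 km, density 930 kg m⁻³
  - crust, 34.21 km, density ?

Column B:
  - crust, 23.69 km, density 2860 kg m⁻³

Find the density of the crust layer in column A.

2750 kg m⁻³

Take the compensation level at the base of the deeper column (depth z_c below the surface of column A) and equate Σ ρ_i t_i down to z_c; mantle fills any gap and the z_c terms cancel.
Column A: 0.7964×930 + 34.21×ρ + (z_c − 35.0064)×3240
Column B: 2.963×0 + 23.69×2860 + (z_c − 2.963 − 23.69)×3240
The z_c×3240 term appears on both sides and cancels. Collect the known terms of each column as K = Σ(ρt)_known − 3240 × (depth of known layers): K_A = 740.652 − 3240×35.0064 = −112680.084; K_B = 67753.4 − 3240×(2.963 + 23.69) = −18602.32.
Balance: K_A + 34.21×ρ = K_B, so ρ = (K_B − K_A)/34.21 = 94077.8/34.21 = 2750 kg m⁻³.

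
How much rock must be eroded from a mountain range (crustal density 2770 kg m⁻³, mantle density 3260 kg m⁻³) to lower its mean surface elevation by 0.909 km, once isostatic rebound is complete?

Net drop Δ = e − u = e − e ρ_c/ρ_m = e (ρ_m − ρ_c)/ρ_m.
e = Δ ρ_m/(ρ_m − ρ_c) = 0.909 km × 3260/490 = 6.05 km.

6.05 km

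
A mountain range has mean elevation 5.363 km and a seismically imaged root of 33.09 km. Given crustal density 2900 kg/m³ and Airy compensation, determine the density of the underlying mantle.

Airy balance: ρ_c h = (ρ_m − ρ_c) r → ρ_m = ρ_c (1 + h/r).
ρ_m = 2900 × (1 + 5.363 km/33.09 km) = 3370 kg/m³.

3370 kg/m³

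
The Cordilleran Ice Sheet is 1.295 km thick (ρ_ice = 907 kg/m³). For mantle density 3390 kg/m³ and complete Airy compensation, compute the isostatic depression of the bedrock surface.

Equating mass per unit area of the two columns: the ice load ρ_ice t is balanced by mantle displaced below, ρ_m s.
s = t ρ_ice / ρ_m = 1.295 km × 907/3390 = 0.346 km.

0.346 km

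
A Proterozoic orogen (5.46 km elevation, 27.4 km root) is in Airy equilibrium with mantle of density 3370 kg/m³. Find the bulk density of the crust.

ρ_c h = (ρ_m − ρ_c) r → ρ_c (h + r) = ρ_m r → ρ_c = ρ_m r / (h + r).
ρ_c = 3370 × 27.4 km / (5.46 km + 27.4 km) = 2810 kg/m³.

2810 kg/m³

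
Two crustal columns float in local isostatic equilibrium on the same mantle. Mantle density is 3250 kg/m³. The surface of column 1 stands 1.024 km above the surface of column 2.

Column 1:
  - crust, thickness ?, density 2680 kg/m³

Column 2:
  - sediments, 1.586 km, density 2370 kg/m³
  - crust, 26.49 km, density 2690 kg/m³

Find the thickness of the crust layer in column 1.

34.3 km

Take the compensation level at the base of the deeper column (depth z_c below the surface of column 1) and equate Σ ρ_i t_i down to z_c; mantle fills any gap and the z_c terms cancel.
Column 1: x×2680 + (z_c − 0 − x)×3250
Column 2: 1.024×0 + 1.586×2370 + 26.49×2690 + (z_c − 1.024 − 28.076)×3250
The z_c×3250 term appears on both sides and cancels. Collect the known terms of each column as K = Σ(ρt)_known − 3250 × (depth of known layers): K_1 = 0 − 3250×0 = 0; K_2 = 75016.92 − 3250×(1.024 + 28.076) = −19558.08.
Balance: K_1 − x×(3250 − 2680) = K_2, so x = (K_1 − K_2)/(3250 − 2680) = 19558.1/570 = 34.3 km.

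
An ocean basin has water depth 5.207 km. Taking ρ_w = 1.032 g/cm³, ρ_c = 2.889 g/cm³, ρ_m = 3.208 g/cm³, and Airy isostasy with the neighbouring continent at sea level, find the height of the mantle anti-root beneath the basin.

30.3 km

In Airy isostatic equilibrium: replacing crust with seawater at the top is compensated by replacing crust with mantle at the base: d (ρ_c − ρ_w) = a (ρ_m − ρ_c).
a = d (ρ_c − ρ_w)/(ρ_m − ρ_c) = 5.207 km × 1.857/0.319 = 30.3 km.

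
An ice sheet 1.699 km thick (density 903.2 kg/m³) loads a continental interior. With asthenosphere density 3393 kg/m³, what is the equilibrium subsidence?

Equating mass per unit area of the two columns: the ice load ρ_ice t is balanced by mantle displaced below, ρ_m s.
s = t ρ_ice / ρ_m = 1.699 km × 903.2/3393 = 0.452 km.

0.452 km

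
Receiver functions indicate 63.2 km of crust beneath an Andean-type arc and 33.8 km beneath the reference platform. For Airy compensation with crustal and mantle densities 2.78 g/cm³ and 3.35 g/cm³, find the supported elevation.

Excess crust Δ = 63.2 km − 33.8 km = 29.4 km, split between elevation h and root r with h + r = Δ.
Airy balance ρ_c h = (ρ_m − ρ_c) r gives r = h ρ_c/(ρ_m − ρ_c), so h (1 + ρ_c/(ρ_m − ρ_c)) = Δ, i.e. h = Δ (ρ_m − ρ_c)/ρ_m.
h = 29.4 km × 0.57/3.35 = 5 km.

5 km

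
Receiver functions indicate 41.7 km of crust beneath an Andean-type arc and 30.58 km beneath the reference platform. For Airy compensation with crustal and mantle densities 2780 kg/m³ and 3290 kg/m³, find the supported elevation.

Excess crust Δ = 41.7 km − 30.58 km = 11.12 km, split between elevation h and root r with h + r = Δ.
Airy balance ρ_c h = (ρ_m − ρ_c) r gives r = h ρ_c/(ρ_m − ρ_c), so h (1 + ρ_c/(ρ_m − ρ_c)) = Δ, i.e. h = Δ (ρ_m − ρ_c)/ρ_m.
h = 11.12 km × 510/3290 = 1.72 km.

1.72 km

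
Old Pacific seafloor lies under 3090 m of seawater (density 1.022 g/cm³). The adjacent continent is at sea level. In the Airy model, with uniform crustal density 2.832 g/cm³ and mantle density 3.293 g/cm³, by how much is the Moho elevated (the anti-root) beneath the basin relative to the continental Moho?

By Archimedes' principle applied to the lithosphere: replacing crust with seawater at the top is compensated by replacing crust with mantle at the base: d (ρ_c − ρ_w) = a (ρ_m − ρ_c).
a = d (ρ_c − ρ_w)/(ρ_m − ρ_c) = 3090 m × 1.81/0.461 = 12100 m.

12100 m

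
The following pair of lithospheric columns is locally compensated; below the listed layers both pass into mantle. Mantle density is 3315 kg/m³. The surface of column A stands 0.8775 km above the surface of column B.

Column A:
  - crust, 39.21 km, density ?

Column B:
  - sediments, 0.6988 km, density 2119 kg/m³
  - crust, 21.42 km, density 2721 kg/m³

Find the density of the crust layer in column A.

Take the compensation level at the base of the deeper column (depth z_c below the surface of column A) and equate Σ ρ_i t_i down to z_c; mantle fills any gap and the z_c terms cancel.
Column A: 39.21×ρ + (z_c − 39.21)×3315
Column B: 0.8775×0 + 0.6988×2119 + 21.42×2721 + (z_c − 0.8775 − 22.1188)×3315
The z_c×3315 term appears on both sides and cancels. Collect the known terms of each column as K = Σ(ρt)_known − 3315 × (depth of known layers): K_A = 0 − 3315×39.21 = −129981.15; K_B = 59764.5772 − 3315×(0.8775 + 22.1188) = −16468.1573.
Balance: K_A + 39.21×ρ = K_B, so ρ = (K_B − K_A)/39.21 = 113513/39.21 = 2900 kg/m³.

2900 kg/m³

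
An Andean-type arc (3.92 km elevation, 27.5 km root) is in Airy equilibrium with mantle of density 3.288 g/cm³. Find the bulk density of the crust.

2.88 g/cm³

ρ_c h = (ρ_m − ρ_c) r → ρ_c (h + r) = ρ_m r → ρ_c = ρ_m r / (h + r).
ρ_c = 3.288 × 27.5 km / (3.92 km + 27.5 km) = 2.88 g/cm³.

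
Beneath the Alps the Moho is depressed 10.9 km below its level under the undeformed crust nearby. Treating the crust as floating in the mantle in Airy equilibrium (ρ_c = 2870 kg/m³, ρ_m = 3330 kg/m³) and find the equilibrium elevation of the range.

Balancing pressure at the compensation depth: ρ_c h = (ρ_m − ρ_c) r.
h = r (ρ_m − ρ_c) / ρ_c = 10.9 km × (3330 − 2870) / 2870 = 1.75 km.

1.75 km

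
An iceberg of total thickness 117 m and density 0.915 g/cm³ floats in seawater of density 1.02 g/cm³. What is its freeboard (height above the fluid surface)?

12 m

Floating equilibrium: submerged depth d = t ρ_obj/ρ_fluid = 117 m × 0.915/1.02 = 105 m.
Freeboard = t − d = 117 m − 105 m = 12 m.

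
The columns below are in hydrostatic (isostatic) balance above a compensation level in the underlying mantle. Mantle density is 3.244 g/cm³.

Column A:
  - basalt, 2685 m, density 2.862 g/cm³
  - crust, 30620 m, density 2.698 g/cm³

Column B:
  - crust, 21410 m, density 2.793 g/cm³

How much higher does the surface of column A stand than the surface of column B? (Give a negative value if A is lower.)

For any compensation level in the mantle, the mantle terms cancel and isostasy reduces to e = (Σt_A − Σt_B) − (Σ(ρt)_A − Σ(ρt)_B) / ρ_m.
Σt_A = 33305 m; Σt_B = 21410 m; Σ(ρt)_A = 90297.23; Σ(ρt)_B = 59798.13 (in m·g/cm³).
e = (33305 − 21410) − (90297.23 − 59798.13) / 3.244 = 2490 m.

2490 m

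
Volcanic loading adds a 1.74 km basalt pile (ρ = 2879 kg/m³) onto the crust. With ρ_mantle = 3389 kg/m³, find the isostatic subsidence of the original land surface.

Subaerial loading: s = t ρ_load / ρ_m.
s = 1.74 km × 2879/3389 = 1.48 km.

1.48 km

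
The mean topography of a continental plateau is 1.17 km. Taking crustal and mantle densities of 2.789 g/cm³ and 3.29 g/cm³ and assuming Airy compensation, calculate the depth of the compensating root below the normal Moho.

Isostatic balance requires: the weight of the topography is balanced by the buoyancy of the root, ρ_c h = (ρ_m − ρ_c) r.
r = h · ρ_c / (ρ_m − ρ_c) = 1.17 km × 2.789 / (3.29 − 2.789) = 6.51 km.

6.51 km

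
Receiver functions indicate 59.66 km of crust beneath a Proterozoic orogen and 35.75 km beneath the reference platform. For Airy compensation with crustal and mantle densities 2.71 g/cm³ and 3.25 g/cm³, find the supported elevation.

Excess crust Δ = 59.66 km − 35.75 km = 23.91 km, split between elevation h and root r with h + r = Δ.
Airy balance ρ_c h = (ρ_m − ρ_c) r gives r = h ρ_c/(ρ_m − ρ_c), so h (1 + ρ_c/(ρ_m − ρ_c)) = Δ, i.e. h = Δ (ρ_m − ρ_c)/ρ_m.
h = 23.91 km × 0.54/3.25 = 3.97 km.

3.97 km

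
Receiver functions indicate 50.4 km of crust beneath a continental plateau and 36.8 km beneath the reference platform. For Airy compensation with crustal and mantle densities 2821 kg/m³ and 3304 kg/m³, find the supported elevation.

1.99 km

Excess crust Δ = 50.4 km − 36.8 km = 13.6 km, split between elevation h and root r with h + r = Δ.
Airy balance ρ_c h = (ρ_m − ρ_c) r gives r = h ρ_c/(ρ_m − ρ_c), so h (1 + ρ_c/(ρ_m − ρ_c)) = Δ, i.e. h = Δ (ρ_m − ρ_c)/ρ_m.
h = 13.6 km × 483/3304 = 1.99 km.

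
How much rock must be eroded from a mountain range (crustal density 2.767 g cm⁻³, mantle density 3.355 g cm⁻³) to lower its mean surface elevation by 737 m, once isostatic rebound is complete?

4210 m

Net drop Δ = e − u = e − e ρ_c/ρ_m = e (ρ_m − ρ_c)/ρ_m.
e = Δ ρ_m/(ρ_m − ρ_c) = 737 m × 3.355/0.588 = 4210 m.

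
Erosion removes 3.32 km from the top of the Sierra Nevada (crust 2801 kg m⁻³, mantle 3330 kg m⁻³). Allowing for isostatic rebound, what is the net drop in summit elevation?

0.527 km

Rebound u = e ρ_c/ρ_m = 3.32 km × 2801/3330 = 2.793 km.
Net surface drop = e − u = 3.32 km − 2.793 km = e (ρ_m − ρ_c)/ρ_m = 0.527 km.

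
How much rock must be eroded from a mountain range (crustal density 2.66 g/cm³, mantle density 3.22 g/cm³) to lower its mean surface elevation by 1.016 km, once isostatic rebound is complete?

Net drop Δ = e − u = e − e ρ_c/ρ_m = e (ρ_m − ρ_c)/ρ_m.
e = Δ ρ_m/(ρ_m − ρ_c) = 1.016 km × 3.22/0.56 = 5.84 km.

5.84 km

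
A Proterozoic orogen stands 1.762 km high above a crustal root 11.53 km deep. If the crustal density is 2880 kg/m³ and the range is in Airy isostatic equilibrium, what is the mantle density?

3320 kg/m³

Airy balance: ρ_c h = (ρ_m − ρ_c) r → ρ_m = ρ_c (1 + h/r).
ρ_m = 2880 × (1 + 1.762 km/11.53 km) = 3320 kg/m³.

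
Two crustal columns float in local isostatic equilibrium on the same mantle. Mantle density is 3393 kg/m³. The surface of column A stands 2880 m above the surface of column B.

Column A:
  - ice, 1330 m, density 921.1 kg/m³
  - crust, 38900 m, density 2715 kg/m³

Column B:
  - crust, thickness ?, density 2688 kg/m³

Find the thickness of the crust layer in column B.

28200 m

Take the compensation level at the base of the deeper column (depth z_c below the surface of column A) and equate Σ ρ_i t_i down to z_c; mantle fills any gap and the z_c terms cancel.
Column A: 1330×921.1 + 38900×2715 + (z_c − 40230)×3393
Column B: 2880×0 + x×2688 + (z_c − 2880 − 0 − x)×3393
The z_c×3393 term appears on both sides and cancels. Collect the known terms of each column as K = Σ(ρt)_known − 3393 × (depth of known layers): K_A = 106838563 − 3393×40230 = −29661827; K_B = 0 − 3393×(2880 + 0) = −9771840.
Balance: K_A = K_B − x×(3393 − 2688), so x = (K_B − K_A)/(3393 − 2688) = 19890000/705 = 28200 m.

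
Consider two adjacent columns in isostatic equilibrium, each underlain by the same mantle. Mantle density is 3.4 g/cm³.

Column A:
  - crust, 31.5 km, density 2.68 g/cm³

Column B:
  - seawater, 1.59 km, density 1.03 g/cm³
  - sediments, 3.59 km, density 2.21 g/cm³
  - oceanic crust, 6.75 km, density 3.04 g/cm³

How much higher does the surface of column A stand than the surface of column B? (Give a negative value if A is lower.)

For any compensation level in the mantle, the mantle terms cancel and isostasy reduces to e = (Σt_A − Σt_B) − (Σ(ρt)_A − Σ(ρt)_B) / ρ_m.
Σt_A = 31.5 km; Σt_B = 11.93 km; Σ(ρt)_A = 84.42; Σ(ρt)_B = 30.0916 (in km·g/cm³).
e = (31.5 − 11.93) − (84.42 − 30.0916) / 3.4 = 3.59 km.

3.59 km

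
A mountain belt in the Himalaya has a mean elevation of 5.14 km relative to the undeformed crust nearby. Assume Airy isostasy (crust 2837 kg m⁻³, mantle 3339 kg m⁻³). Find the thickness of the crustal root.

By Archimedes' principle applied to the lithosphere: the weight of the topography is balanced by the buoyancy of the root, ρ_c h = (ρ_m − ρ_c) r.
r = h · ρ_c / (ρ_m − ρ_c) = 5.14 km × 2837 / (3339 − 2837) = 29 km.

29 km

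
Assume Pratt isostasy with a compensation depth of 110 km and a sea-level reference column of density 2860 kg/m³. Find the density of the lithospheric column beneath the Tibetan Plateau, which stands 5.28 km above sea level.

Pratt balance: ρ_ref D = ρ (D + h).
ρ = ρ_ref D/(D + h) = 2860 × 110 km/(110 km + 5.28 km) = 2730 kg/m³.

2730 kg/m³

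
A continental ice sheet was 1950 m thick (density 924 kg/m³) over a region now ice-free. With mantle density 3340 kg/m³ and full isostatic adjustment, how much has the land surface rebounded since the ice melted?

539 m

Removing the load lets mantle flow back in; uplift u satisfies ρ_ice t = ρ_m u.
u = t ρ_ice/ρ_m = 1950 m × 924/3340 = 539 m.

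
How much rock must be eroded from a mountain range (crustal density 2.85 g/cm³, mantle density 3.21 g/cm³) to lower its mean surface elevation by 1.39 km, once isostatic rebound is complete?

Net drop Δ = e − u = e − e ρ_c/ρ_m = e (ρ_m − ρ_c)/ρ_m.
e = Δ ρ_m/(ρ_m − ρ_c) = 1.39 km × 3.21/0.36 = 12.4 km.

12.4 km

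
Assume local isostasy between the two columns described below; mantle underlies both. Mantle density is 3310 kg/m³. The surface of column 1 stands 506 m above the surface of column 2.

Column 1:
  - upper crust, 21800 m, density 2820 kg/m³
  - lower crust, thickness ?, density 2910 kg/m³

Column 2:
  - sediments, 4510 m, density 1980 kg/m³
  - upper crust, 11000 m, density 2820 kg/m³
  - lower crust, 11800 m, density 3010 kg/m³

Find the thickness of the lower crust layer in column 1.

14800 m

Take the compensation level at the base of the deeper column (depth z_c below the surface of column 1) and equate Σ ρ_i t_i down to z_c; mantle fills any gap and the z_c terms cancel.
Column 1: 21800×2820 + x×2910 + (z_c − 21800 − x)×3310
Column 2: 506×0 + 4510×1980 + 11000×2820 + 11800×3010 + (z_c − 506 − 27310)×3310
The z_c×3310 term appears on both sides and cancels. Collect the known terms of each column as K = Σ(ρt)_known − 3310 × (depth of known layers): K_1 = 61476000 − 3310×21800 = −10682000; K_2 = 75467800 − 3310×(506 + 27310) = −16603160.
Balance: K_1 − x×(3310 − 2910) = K_2, so x = (K_1 − K_2)/(3310 − 2910) = 5921160/400 = 14800 m.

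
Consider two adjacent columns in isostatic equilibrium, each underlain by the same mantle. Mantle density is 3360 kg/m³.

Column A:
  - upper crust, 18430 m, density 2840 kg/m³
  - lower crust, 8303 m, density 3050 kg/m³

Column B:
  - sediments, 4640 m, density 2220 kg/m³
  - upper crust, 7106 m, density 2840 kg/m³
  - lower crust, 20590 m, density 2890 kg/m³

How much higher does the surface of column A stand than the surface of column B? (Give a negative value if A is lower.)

−1940 m

For any compensation level in the mantle, the mantle terms cancel and isostasy reduces to e = (Σt_A − Σt_B) − (Σ(ρt)_A − Σ(ρt)_B) / ρ_m.
Σt_A = 26733 m; Σt_B = 32336 m; Σ(ρt)_A = 77665350; Σ(ρt)_B = 89986940 (in m·kg/m³).
e = (26733 − 32336) − (77665350 − 89986940) / 3360 = −1940 m.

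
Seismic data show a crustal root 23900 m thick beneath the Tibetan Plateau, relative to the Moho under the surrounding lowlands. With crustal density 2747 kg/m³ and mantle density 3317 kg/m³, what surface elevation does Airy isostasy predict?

Equating mass per unit area of the two columns: ρ_c h = (ρ_m − ρ_c) r.
h = r (ρ_m − ρ_c) / ρ_c = 23900 m × (3317 − 2747) / 2747 = 4960 m.

4960 m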